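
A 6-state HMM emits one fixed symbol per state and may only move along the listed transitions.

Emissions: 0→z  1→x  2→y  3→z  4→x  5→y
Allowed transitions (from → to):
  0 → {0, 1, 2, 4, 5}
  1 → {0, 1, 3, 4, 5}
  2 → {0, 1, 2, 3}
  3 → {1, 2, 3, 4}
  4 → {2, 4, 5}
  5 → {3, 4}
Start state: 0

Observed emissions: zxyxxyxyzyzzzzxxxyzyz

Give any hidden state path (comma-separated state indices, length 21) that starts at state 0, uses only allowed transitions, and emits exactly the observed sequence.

0,4,5,4,4,5,4,2,0,5,3,3,3,3,4,4,4,2,3,2,3

  0: obs=z cand={0,3} pick 0 [start]
  1: obs=x cand={1,4} pick 4 [0->4 ok]
  2: obs=y cand={2,5} pick 5 [4->5 ok]
  3: obs=x cand={1,4} pick 4 [5->4 ok]
  4: obs=x cand={1,4} pick 4 [4->4 ok]
  5: obs=y cand={2,5} pick 5 [4->5 ok]
  6: obs=x cand={1,4} pick 4 [5->4 ok]
  7: obs=y cand={2,5} pick 2 [4->2 ok]
  8: obs=z cand={0,3} pick 0 [2->0 ok]
  9: obs=y cand={2,5} pick 5 [0->5 ok]
  10: obs=z cand={0,3} pick 3 [5->3 ok]
  11: obs=z cand={0,3} pick 3 [3->3 ok]
  12: obs=z cand={0,3} pick 3 [3->3 ok]
  13: obs=z cand={0,3} pick 3 [3->3 ok]
  14: obs=x cand={1,4} pick 4 [3->4 ok]
  15: obs=x cand={1,4} pick 4 [4->4 ok]
  16: obs=x cand={1,4} pick 4 [4->4 ok]
  17: obs=y cand={2,5} pick 2 [4->2 ok]
  18: obs=z cand={0,3} pick 3 [2->3 ok]
  19: obs=y cand={2,5} pick 2 [3->2 ok]
  20: obs=z cand={0,3} pick 3 [2->3 ok]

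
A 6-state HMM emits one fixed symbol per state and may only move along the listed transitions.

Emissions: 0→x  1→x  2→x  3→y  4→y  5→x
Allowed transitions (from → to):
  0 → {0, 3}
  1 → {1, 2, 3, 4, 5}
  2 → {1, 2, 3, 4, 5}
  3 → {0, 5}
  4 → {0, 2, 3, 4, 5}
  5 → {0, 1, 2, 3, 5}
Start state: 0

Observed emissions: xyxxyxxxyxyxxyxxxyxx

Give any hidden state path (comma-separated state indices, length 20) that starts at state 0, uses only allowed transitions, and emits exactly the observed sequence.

0,3,5,1,3,5,1,5,3,0,3,5,2,4,2,5,2,4,5,5

  0: obs=x cand={0,1,2,5} pick 0 [start]
  1: obs=y cand={3,4} pick 3 [0->3 ok]
  2: obs=x cand={0,1,2,5} pick 5 [3->5 ok]
  3: obs=x cand={0,1,2,5} pick 1 [5->1 ok]
  4: obs=y cand={3,4} pick 3 [1->3 ok]
  5: obs=x cand={0,1,2,5} pick 5 [3->5 ok]
  6: obs=x cand={0,1,2,5} pick 1 [5->1 ok]
  7: obs=x cand={0,1,2,5} pick 5 [1->5 ok]
  8: obs=y cand={3,4} pick 3 [5->3 ok]
  9: obs=x cand={0,1,2,5} pick 0 [3->0 ok]
  10: obs=y cand={3,4} pick 3 [0->3 ok]
  11: obs=x cand={0,1,2,5} pick 5 [3->5 ok]
  12: obs=x cand={0,1,2,5} pick 2 [5->2 ok]
  13: obs=y cand={3,4} pick 4 [2->4 ok]
  14: obs=x cand={0,1,2,5} pick 2 [4->2 ok]
  15: obs=x cand={0,1,2,5} pick 5 [2->5 ok]
  16: obs=x cand={0,1,2,5} pick 2 [5->2 ok]
  17: obs=y cand={3,4} pick 4 [2->4 ok]
  18: obs=x cand={0,1,2,5} pick 5 [4->5 ok]
  19: obs=x cand={0,1,2,5} pick 5 [5->5 ok]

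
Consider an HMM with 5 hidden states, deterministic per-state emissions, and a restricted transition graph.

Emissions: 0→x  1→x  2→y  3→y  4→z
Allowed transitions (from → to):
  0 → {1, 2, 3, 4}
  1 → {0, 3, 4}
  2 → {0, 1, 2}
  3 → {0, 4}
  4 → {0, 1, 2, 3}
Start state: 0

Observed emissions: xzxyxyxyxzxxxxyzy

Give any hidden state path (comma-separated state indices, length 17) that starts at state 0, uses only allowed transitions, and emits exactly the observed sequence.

0,4,0,2,1,3,0,2,1,4,1,0,1,0,3,4,3

  0: obs=x cand={0,1} pick 0 [start]
  1: obs=z cand={4} pick 4 [0->4 ok]
  2: obs=x cand={0,1} pick 0 [4->0 ok]
  3: obs=y cand={2,3} pick 2 [0->2 ok]
  4: obs=x cand={0,1} pick 1 [2->1 ok]
  5: obs=y cand={2,3} pick 3 [1->3 ok]
  6: obs=x cand={0,1} pick 0 [3->0 ok]
  7: obs=y cand={2,3} pick 2 [0->2 ok]
  8: obs=x cand={0,1} pick 1 [2->1 ok]
  9: obs=z cand={4} pick 4 [1->4 ok]
  10: obs=x cand={0,1} pick 1 [4->1 ok]
  11: obs=x cand={0,1} pick 0 [1->0 ok]
  12: obs=x cand={0,1} pick 1 [0->1 ok]
  13: obs=x cand={0,1} pick 0 [1->0 ok]
  14: obs=y cand={2,3} pick 3 [0->3 ok]
  15: obs=z cand={4} pick 4 [3->4 ok]
  16: obs=y cand={2,3} pick 3 [4->3 ok]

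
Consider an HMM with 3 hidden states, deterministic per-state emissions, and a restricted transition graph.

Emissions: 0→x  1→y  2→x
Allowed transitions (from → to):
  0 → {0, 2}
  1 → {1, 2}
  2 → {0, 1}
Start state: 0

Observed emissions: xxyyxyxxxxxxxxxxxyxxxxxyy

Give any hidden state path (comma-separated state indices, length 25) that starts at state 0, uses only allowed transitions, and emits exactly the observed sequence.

  [0] x  {0,2}  => 0  start
  [1] x  {0,2}  => 2  0->2 ok
  [2] y  {1}  => 1  2->1 ok
  [3] y  {1}  => 1  1->1 ok
  [4] x  {0,2}  => 2  1->2 ok
  [5] y  {1}  => 1  2->1 ok
  [6] x  {0,2}  => 2  1->2 ok
  [7] x  {0,2}  => 0  2->0 ok
  [8] x  {0,2}  => 2  0->2 ok
  [9] x  {0,2}  => 0  2->0 ok
  [10] x  {0,2}  => 0  0->0 ok
  [11] x  {0,2}  => 0  0->0 ok
  [12] x  {0,2}  => 2  0->2 ok
  [13] x  {0,2}  => 0  2->0 ok
  [14] x  {0,2}  => 0  0->0 ok
  [15] x  {0,2}  => 0  0->0 ok
  [16] x  {0,2}  => 2  0->2 ok
  [17] y  {1}  => 1  2->1 ok
  [18] x  {0,2}  => 2  1->2 ok
  [19] x  {0,2}  => 0  2->0 ok
  [20] x  {0,2}  => 2  0->2 ok
  [21] x  {0,2}  => 0  2->0 ok
  [22] x  {0,2}  => 2  0->2 ok
  [23] y  {1}  => 1  2->1 ok
  [24] y  {1}  => 1  1->1 ok

0,2,1,1,2,1,2,0,2,0,0,0,2,0,0,0,2,1,2,0,2,0,2,1,1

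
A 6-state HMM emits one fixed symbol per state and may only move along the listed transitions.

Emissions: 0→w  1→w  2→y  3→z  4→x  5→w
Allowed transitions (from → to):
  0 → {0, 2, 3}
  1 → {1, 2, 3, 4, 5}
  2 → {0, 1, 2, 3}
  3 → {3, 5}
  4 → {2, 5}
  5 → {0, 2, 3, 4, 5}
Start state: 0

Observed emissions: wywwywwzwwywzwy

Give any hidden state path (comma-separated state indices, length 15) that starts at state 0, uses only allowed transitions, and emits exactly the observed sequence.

  [0] w  {0,1,5}  => 0  start
  [1] y  {2}  => 2  0->2 ok
  [2] w  {0,1,5}  => 1  2->1 ok
  [3] w  {0,1,5}  => 5  1->5 ok
  [4] y  {2}  => 2  5->2 ok
  [5] w  {0,1,5}  => 1  2->1 ok
  [6] w  {0,1,5}  => 5  1->5 ok
  [7] z  {3}  => 3  5->3 ok
  [8] w  {0,1,5}  => 5  3->5 ok
  [9] w  {0,1,5}  => 5  5->5 ok
  [10] y  {2}  => 2  5->2 ok
  [11] w  {0,1,5}  => 0  2->0 ok
  [12] z  {3}  => 3  0->3 ok
  [13] w  {0,1,5}  => 5  3->5 ok
  [14] y  {2}  => 2  5->2 ok

0,2,1,5,2,1,5,3,5,5,2,0,3,5,2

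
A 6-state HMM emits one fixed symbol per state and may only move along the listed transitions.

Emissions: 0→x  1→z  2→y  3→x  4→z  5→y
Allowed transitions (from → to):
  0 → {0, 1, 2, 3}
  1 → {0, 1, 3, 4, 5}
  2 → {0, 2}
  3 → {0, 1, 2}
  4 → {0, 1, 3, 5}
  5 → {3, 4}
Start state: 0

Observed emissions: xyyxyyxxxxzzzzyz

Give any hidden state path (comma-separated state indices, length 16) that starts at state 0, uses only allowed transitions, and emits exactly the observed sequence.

  t0 'x' -> {0,3}, take 0 (start)
  t1 'y' -> {2,5}, take 2 (0->2 ok)
  t2 'y' -> {2,5}, take 2 (2->2 ok)
  t3 'x' -> {0,3}, take 0 (2->0 ok)
  t4 'y' -> {2,5}, take 2 (0->2 ok)
  t5 'y' -> {2,5}, take 2 (2->2 ok)
  t6 'x' -> {0,3}, take 0 (2->0 ok)
  t7 'x' -> {0,3}, take 0 (0->0 ok)
  t8 'x' -> {0,3}, take 3 (0->3 ok)
  t9 'x' -> {0,3}, take 0 (3->0 ok)
  t10 'z' -> {1,4}, take 1 (0->1 ok)
  t11 'z' -> {1,4}, take 1 (1->1 ok)
  t12 'z' -> {1,4}, take 1 (1->1 ok)
  t13 'z' -> {1,4}, take 1 (1->1 ok)
  t14 'y' -> {2,5}, take 5 (1->5 ok)
  t15 'z' -> {1,4}, take 4 (5->4 ok)

0,2,2,0,2,2,0,0,3,0,1,1,1,1,5,4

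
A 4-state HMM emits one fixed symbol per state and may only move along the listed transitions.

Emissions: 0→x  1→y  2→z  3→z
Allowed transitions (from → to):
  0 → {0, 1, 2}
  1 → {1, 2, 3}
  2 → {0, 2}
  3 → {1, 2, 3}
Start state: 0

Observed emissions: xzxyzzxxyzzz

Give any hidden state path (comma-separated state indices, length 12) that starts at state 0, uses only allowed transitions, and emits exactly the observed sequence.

  0: obs=x cand={0} pick 0 [start]
  1: obs=z cand={2,3} pick 2 [0->2 ok]
  2: obs=x cand={0} pick 0 [2->0 ok]
  3: obs=y cand={1} pick 1 [0->1 ok]
  4: obs=z cand={2,3} pick 2 [1->2 ok]
  5: obs=z cand={2,3} pick 2 [2->2 ok]
  6: obs=x cand={0} pick 0 [2->0 ok]
  7: obs=x cand={0} pick 0 [0->0 ok]
  8: obs=y cand={1} pick 1 [0->1 ok]
  9: obs=z cand={2,3} pick 3 [1->3 ok]
  10: obs=z cand={2,3} pick 3 [3->3 ok]
  11: obs=z cand={2,3} pick 2 [3->2 ok]

0,2,0,1,2,2,0,0,1,3,3,2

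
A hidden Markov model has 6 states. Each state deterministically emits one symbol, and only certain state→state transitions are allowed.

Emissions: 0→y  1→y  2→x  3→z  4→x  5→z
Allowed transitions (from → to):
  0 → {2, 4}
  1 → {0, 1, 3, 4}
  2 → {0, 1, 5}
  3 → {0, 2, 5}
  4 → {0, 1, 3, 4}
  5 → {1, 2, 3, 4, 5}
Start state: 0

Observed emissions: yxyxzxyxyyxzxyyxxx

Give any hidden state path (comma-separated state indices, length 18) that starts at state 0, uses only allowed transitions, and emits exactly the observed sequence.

  [0] y  {0,1}  => 0  start
  [1] x  {2,4}  => 4  0->4 ok
  [2] y  {0,1}  => 0  4->0 ok
  [3] x  {2,4}  => 2  0->2 ok
  [4] z  {3,5}  => 5  2->5 ok
  [5] x  {2,4}  => 2  5->2 ok
  [6] y  {0,1}  => 0  2->0 ok
  [7] x  {2,4}  => 4  0->4 ok
  [8] y  {0,1}  => 1  4->1 ok
  [9] y  {0,1}  => 1  1->1 ok
  [10] x  {2,4}  => 4  1->4 ok
  [11] z  {3,5}  => 3  4->3 ok
  [12] x  {2,4}  => 2  3->2 ok
  [13] y  {0,1}  => 1  2->1 ok
  [14] y  {0,1}  => 0  1->0 ok
  [15] x  {2,4}  => 4  0->4 ok
  [16] x  {2,4}  => 4  4->4 ok
  [17] x  {2,4}  => 4  4->4 ok

0,4,0,2,5,2,0,4,1,1,4,3,2,1,0,4,4,4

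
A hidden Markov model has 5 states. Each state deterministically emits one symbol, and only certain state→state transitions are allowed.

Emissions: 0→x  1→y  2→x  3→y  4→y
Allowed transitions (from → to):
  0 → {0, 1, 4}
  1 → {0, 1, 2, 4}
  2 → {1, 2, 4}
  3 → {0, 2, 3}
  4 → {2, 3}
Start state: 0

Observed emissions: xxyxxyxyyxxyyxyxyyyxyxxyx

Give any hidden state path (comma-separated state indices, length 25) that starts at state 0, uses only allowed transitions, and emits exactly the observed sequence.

  t0 'x' -> {0,2}, take 0 (start)
  t1 'x' -> {0,2}, take 0 (0->0 ok)
  t2 'y' -> {1,3,4}, take 4 (0->4 ok)
  t3 'x' -> {0,2}, take 2 (4->2 ok)
  t4 'x' -> {0,2}, take 2 (2->2 ok)
  t5 'y' -> {1,3,4}, take 1 (2->1 ok)
  t6 'x' -> {0,2}, take 2 (1->2 ok)
  t7 'y' -> {1,3,4}, take 1 (2->1 ok)
  t8 'y' -> {1,3,4}, take 4 (1->4 ok)
  t9 'x' -> {0,2}, take 2 (4->2 ok)
  t10 'x' -> {0,2}, take 2 (2->2 ok)
  t11 'y' -> {1,3,4}, take 4 (2->4 ok)
  t12 'y' -> {1,3,4}, take 3 (4->3 ok)
  t13 'x' -> {0,2}, take 2 (3->2 ok)
  t14 'y' -> {1,3,4}, take 4 (2->4 ok)
  t15 'x' -> {0,2}, take 2 (4->2 ok)
  t16 'y' -> {1,3,4}, take 1 (2->1 ok)
  t17 'y' -> {1,3,4}, take 4 (1->4 ok)
  t18 'y' -> {1,3,4}, take 3 (4->3 ok)
  t19 'x' -> {0,2}, take 2 (3->2 ok)
  t20 'y' -> {1,3,4}, take 4 (2->4 ok)
  t21 'x' -> {0,2}, take 2 (4->2 ok)
  t22 'x' -> {0,2}, take 2 (2->2 ok)
  t23 'y' -> {1,3,4}, take 4 (2->4 ok)
  t24 'x' -> {0,2}, take 2 (4->2 ok)

0,0,4,2,2,1,2,1,4,2,2,4,3,2,4,2,1,4,3,2,4,2,2,4,2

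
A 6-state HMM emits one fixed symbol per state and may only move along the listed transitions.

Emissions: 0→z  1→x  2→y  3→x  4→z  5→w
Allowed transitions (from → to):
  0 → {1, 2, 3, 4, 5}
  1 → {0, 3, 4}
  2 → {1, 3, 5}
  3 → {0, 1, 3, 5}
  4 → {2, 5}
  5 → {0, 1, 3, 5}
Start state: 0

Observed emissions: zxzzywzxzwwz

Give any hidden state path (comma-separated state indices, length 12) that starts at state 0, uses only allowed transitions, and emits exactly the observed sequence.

  0: obs=z cand={0,4} pick 0 [start]
  1: obs=x cand={1,3} pick 1 [0->1 ok]
  2: obs=z cand={0,4} pick 0 [1->0 ok]
  3: obs=z cand={0,4} pick 4 [0->4 ok]
  4: obs=y cand={2} pick 2 [4->2 ok]
  5: obs=w cand={5} pick 5 [2->5 ok]
  6: obs=z cand={0,4} pick 0 [5->0 ok]
  7: obs=x cand={1,3} pick 1 [0->1 ok]
  8: obs=z cand={0,4} pick 4 [1->4 ok]
  9: obs=w cand={5} pick 5 [4->5 ok]
  10: obs=w cand={5} pick 5 [5->5 ok]
  11: obs=z cand={0,4} pick 0 [5->0 ok]

0,1,0,4,2,5,0,1,4,5,5,0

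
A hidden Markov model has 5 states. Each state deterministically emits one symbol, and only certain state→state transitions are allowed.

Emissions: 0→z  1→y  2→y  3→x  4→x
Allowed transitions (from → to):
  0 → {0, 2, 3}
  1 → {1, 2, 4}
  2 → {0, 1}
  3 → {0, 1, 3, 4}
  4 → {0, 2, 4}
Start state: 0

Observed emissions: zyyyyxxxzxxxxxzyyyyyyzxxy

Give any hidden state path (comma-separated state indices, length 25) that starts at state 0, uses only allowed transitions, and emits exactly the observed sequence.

  0: obs=z cand={0} pick 0 [start]
  1: obs=y cand={1,2} pick 2 [0->2 ok]
  2: obs=y cand={1,2} pick 1 [2->1 ok]
  3: obs=y cand={1,2} pick 2 [1->2 ok]
  4: obs=y cand={1,2} pick 1 [2->1 ok]
  5: obs=x cand={3,4} pick 4 [1->4 ok]
  6: obs=x cand={3,4} pick 4 [4->4 ok]
  7: obs=x cand={3,4} pick 4 [4->4 ok]
  8: obs=z cand={0} pick 0 [4->0 ok]
  9: obs=x cand={3,4} pick 3 [0->3 ok]
  10: obs=x cand={3,4} pick 3 [3->3 ok]
  11: obs=x cand={3,4} pick 3 [3->3 ok]
  12: obs=x cand={3,4} pick 3 [3->3 ok]
  13: obs=x cand={3,4} pick 3 [3->3 ok]
  14: obs=z cand={0} pick 0 [3->0 ok]
  15: obs=y cand={1,2} pick 2 [0->2 ok]
  16: obs=y cand={1,2} pick 1 [2->1 ok]
  17: obs=y cand={1,2} pick 2 [1->2 ok]
  18: obs=y cand={1,2} pick 1 [2->1 ok]
  19: obs=y cand={1,2} pick 1 [1->1 ok]
  20: obs=y cand={1,2} pick 2 [1->2 ok]
  21: obs=z cand={0} pick 0 [2->0 ok]
  22: obs=x cand={3,4} pick 3 [0->3 ok]
  23: obs=x cand={3,4} pick 3 [3->3 ok]
  24: obs=y cand={1,2} pick 1 [3->1 ok]

0,2,1,2,1,4,4,4,0,3,3,3,3,3,0,2,1,2,1,1,2,0,3,3,1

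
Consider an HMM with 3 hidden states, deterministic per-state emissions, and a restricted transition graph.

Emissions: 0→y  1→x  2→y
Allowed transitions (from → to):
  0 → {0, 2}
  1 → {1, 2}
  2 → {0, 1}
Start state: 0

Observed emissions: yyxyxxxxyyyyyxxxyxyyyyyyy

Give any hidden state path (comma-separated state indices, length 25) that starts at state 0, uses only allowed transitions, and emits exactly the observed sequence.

  t0 'y' -> {0,2}, take 0 (start)
  t1 'y' -> {0,2}, take 2 (0->2 ok)
  t2 'x' -> {1}, take 1 (2->1 ok)
  t3 'y' -> {0,2}, take 2 (1->2 ok)
  t4 'x' -> {1}, take 1 (2->1 ok)
  t5 'x' -> {1}, take 1 (1->1 ok)
  t6 'x' -> {1}, take 1 (1->1 ok)
  t7 'x' -> {1}, take 1 (1->1 ok)
  t8 'y' -> {0,2}, take 2 (1->2 ok)
  t9 'y' -> {0,2}, take 0 (2->0 ok)
  t10 'y' -> {0,2}, take 0 (0->0 ok)
  t11 'y' -> {0,2}, take 0 (0->0 ok)
  t12 'y' -> {0,2}, take 2 (0->2 ok)
  t13 'x' -> {1}, take 1 (2->1 ok)
  t14 'x' -> {1}, take 1 (1->1 ok)
  t15 'x' -> {1}, take 1 (1->1 ok)
  t16 'y' -> {0,2}, take 2 (1->2 ok)
  t17 'x' -> {1}, take 1 (2->1 ok)
  t18 'y' -> {0,2}, take 2 (1->2 ok)
  t19 'y' -> {0,2}, take 0 (2->0 ok)
  t20 'y' -> {0,2}, take 2 (0->2 ok)
  t21 'y' -> {0,2}, take 0 (2->0 ok)
  t22 'y' -> {0,2}, take 0 (0->0 ok)
  t23 'y' -> {0,2}, take 0 (0->0 ok)
  t24 'y' -> {0,2}, take 0 (0->0 ok)

0,2,1,2,1,1,1,1,2,0,0,0,2,1,1,1,2,1,2,0,2,0,0,0,0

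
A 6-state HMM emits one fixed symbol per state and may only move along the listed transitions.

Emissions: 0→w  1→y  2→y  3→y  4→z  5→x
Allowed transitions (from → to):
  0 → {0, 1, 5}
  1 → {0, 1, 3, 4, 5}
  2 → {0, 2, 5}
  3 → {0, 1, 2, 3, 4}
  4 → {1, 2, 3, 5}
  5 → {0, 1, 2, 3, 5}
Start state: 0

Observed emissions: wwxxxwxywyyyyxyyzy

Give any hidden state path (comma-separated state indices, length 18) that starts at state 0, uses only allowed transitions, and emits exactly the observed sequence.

  [0] w  {0}  => 0  start
  [1] w  {0}  => 0  0->0 ok
  [2] x  {5}  => 5  0->5 ok
  [3] x  {5}  => 5  5->5 ok
  [4] x  {5}  => 5  5->5 ok
  [5] w  {0}  => 0  5->0 ok
  [6] x  {5}  => 5  0->5 ok
  [7] y  {1,2,3}  => 3  5->3 ok
  [8] w  {0}  => 0  3->0 ok
  [9] y  {1,2,3}  => 1  0->1 ok
  [10] y  {1,2,3}  => 3  1->3 ok
  [11] y  {1,2,3}  => 2  3->2 ok
  [12] y  {1,2,3}  => 2  2->2 ok
  [13] x  {5}  => 5  2->5 ok
  [14] y  {1,2,3}  => 1  5->1 ok
  [15] y  {1,2,3}  => 1  1->1 ok
  [16] z  {4}  => 4  1->4 ok
  [17] y  {1,2,3}  => 3  4->3 ok

0,0,5,5,5,0,5,3,0,1,3,2,2,5,1,1,4,3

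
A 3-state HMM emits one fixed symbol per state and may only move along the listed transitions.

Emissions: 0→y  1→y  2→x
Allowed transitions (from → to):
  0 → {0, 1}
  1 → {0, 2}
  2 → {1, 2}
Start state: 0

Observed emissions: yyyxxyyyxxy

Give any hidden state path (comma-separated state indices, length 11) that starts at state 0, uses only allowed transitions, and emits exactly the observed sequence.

0,0,1,2,2,1,0,1,2,2,1

  0: obs=y cand={0,1} pick 0 [start]
  1: obs=y cand={0,1} pick 0 [0->0 ok]
  2: obs=y cand={0,1} pick 1 [0->1 ok]
  3: obs=x cand={2} pick 2 [1->2 ok]
  4: obs=x cand={2} pick 2 [2->2 ok]
  5: obs=y cand={0,1} pick 1 [2->1 ok]
  6: obs=y cand={0,1} pick 0 [1->0 ok]
  7: obs=y cand={0,1} pick 1 [0->1 ok]
  8: obs=x cand={2} pick 2 [1->2 ok]
  9: obs=x cand={2} pick 2 [2->2 ok]
  10: obs=y cand={0,1} pick 1 [2->1 ok]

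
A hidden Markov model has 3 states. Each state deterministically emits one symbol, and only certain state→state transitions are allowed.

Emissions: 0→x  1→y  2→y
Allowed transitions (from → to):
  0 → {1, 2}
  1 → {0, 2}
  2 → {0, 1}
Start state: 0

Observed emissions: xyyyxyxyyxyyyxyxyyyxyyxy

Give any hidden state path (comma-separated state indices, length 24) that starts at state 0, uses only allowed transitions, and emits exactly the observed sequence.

  0: obs=x cand={0} pick 0 [start]
  1: obs=y cand={1,2} pick 2 [0->2 ok]
  2: obs=y cand={1,2} pick 1 [2->1 ok]
  3: obs=y cand={1,2} pick 2 [1->2 ok]
  4: obs=x cand={0} pick 0 [2->0 ok]
  5: obs=y cand={1,2} pick 1 [0->1 ok]
  6: obs=x cand={0} pick 0 [1->0 ok]
  7: obs=y cand={1,2} pick 1 [0->1 ok]
  8: obs=y cand={1,2} pick 2 [1->2 ok]
  9: obs=x cand={0} pick 0 [2->0 ok]
  10: obs=y cand={1,2} pick 2 [0->2 ok]
  11: obs=y cand={1,2} pick 1 [2->1 ok]
  12: obs=y cand={1,2} pick 2 [1->2 ok]
  13: obs=x cand={0} pick 0 [2->0 ok]
  14: obs=y cand={1,2} pick 2 [0->2 ok]
  15: obs=x cand={0} pick 0 [2->0 ok]
  16: obs=y cand={1,2} pick 2 [0->2 ok]
  17: obs=y cand={1,2} pick 1 [2->1 ok]
  18: obs=y cand={1,2} pick 2 [1->2 ok]
  19: obs=x cand={0} pick 0 [2->0 ok]
  20: obs=y cand={1,2} pick 1 [0->1 ok]
  21: obs=y cand={1,2} pick 2 [1->2 ok]
  22: obs=x cand={0} pick 0 [2->0 ok]
  23: obs=y cand={1,2} pick 2 [0->2 ok]

0,2,1,2,0,1,0,1,2,0,2,1,2,0,2,0,2,1,2,0,1,2,0,2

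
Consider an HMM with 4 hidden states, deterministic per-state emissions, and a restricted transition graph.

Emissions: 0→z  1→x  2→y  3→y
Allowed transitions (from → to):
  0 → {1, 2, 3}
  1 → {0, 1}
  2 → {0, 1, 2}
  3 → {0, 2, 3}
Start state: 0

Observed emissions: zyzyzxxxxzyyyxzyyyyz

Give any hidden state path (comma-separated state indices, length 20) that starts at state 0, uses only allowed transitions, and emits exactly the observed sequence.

0,3,0,3,0,1,1,1,1,0,3,2,2,1,0,3,3,3,3,0

  [0] z  {0}  => 0  start
  [1] y  {2,3}  => 3  0->3 ok
  [2] z  {0}  => 0  3->0 ok
  [3] y  {2,3}  => 3  0->3 ok
  [4] z  {0}  => 0  3->0 ok
  [5] x  {1}  => 1  0->1 ok
  [6] x  {1}  => 1  1->1 ok
  [7] x  {1}  => 1  1->1 ok
  [8] x  {1}  => 1  1->1 ok
  [9] z  {0}  => 0  1->0 ok
  [10] y  {2,3}  => 3  0->3 ok
  [11] y  {2,3}  => 2  3->2 ok
  [12] y  {2,3}  => 2  2->2 ok
  [13] x  {1}  => 1  2->1 ok
  [14] z  {0}  => 0  1->0 ok
  [15] y  {2,3}  => 3  0->3 ok
  [16] y  {2,3}  => 3  3->3 ok
  [17] y  {2,3}  => 3  3->3 ok
  [18] y  {2,3}  => 3  3->3 ok
  [19] z  {0}  => 0  3->0 ok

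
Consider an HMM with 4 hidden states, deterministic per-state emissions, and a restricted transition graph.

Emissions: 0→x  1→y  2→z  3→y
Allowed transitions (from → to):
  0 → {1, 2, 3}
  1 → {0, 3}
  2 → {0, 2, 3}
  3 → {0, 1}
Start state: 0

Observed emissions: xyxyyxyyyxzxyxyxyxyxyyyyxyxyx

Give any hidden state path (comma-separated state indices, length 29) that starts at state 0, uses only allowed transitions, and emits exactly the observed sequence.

0,1,0,3,1,0,3,1,3,0,2,0,1,0,1,0,1,0,3,0,1,3,1,3,0,1,0,1,0

  [0] x  {0}  => 0  start
  [1] y  {1,3}  => 1  0->1 ok
  [2] x  {0}  => 0  1->0 ok
  [3] y  {1,3}  => 3  0->3 ok
  [4] y  {1,3}  => 1  3->1 ok
  [5] x  {0}  => 0  1->0 ok
  [6] y  {1,3}  => 3  0->3 ok
  [7] y  {1,3}  => 1  3->1 ok
  [8] y  {1,3}  => 3  1->3 ok
  [9] x  {0}  => 0  3->0 ok
  [10] z  {2}  => 2  0->2 ok
  [11] x  {0}  => 0  2->0 ok
  [12] y  {1,3}  => 1  0->1 ok
  [13] x  {0}  => 0  1->0 ok
  [14] y  {1,3}  => 1  0->1 ok
  [15] x  {0}  => 0  1->0 ok
  [16] y  {1,3}  => 1  0->1 ok
  [17] x  {0}  => 0  1->0 ok
  [18] y  {1,3}  => 3  0->3 ok
  [19] x  {0}  => 0  3->0 ok
  [20] y  {1,3}  => 1  0->1 ok
  [21] y  {1,3}  => 3  1->3 ok
  [22] y  {1,3}  => 1  3->1 ok
  [23] y  {1,3}  => 3  1->3 ok
  [24] x  {0}  => 0  3->0 ok
  [25] y  {1,3}  => 1  0->1 ok
  [26] x  {0}  => 0  1->0 ok
  [27] y  {1,3}  => 1  0->1 ok
  [28] x  {0}  => 0  1->0 ok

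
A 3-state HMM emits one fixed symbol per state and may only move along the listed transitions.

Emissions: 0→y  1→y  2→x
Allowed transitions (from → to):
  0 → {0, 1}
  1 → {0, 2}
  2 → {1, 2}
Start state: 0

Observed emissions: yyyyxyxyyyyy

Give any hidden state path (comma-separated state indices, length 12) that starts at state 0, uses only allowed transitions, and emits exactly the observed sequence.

  t0 'y' -> {0,1}, take 0 (start)
  t1 'y' -> {0,1}, take 0 (0->0 ok)
  t2 'y' -> {0,1}, take 0 (0->0 ok)
  t3 'y' -> {0,1}, take 1 (0->1 ok)
  t4 'x' -> {2}, take 2 (1->2 ok)
  t5 'y' -> {0,1}, take 1 (2->1 ok)
  t6 'x' -> {2}, take 2 (1->2 ok)
  t7 'y' -> {0,1}, take 1 (2->1 ok)
  t8 'y' -> {0,1}, take 0 (1->0 ok)
  t9 'y' -> {0,1}, take 1 (0->1 ok)
  t10 'y' -> {0,1}, take 0 (1->0 ok)
  t11 'y' -> {0,1}, take 0 (0->0 ok)

0,0,0,1,2,1,2,1,0,1,0,0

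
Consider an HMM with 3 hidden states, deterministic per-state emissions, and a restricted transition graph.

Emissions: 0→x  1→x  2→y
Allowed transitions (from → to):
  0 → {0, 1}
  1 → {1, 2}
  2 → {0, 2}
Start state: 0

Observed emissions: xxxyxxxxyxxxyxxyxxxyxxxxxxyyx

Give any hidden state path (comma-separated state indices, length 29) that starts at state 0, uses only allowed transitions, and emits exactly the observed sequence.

  pos 0: x in {0,1}, choose 0; start
  pos 1: x in {0,1}, choose 1; 0->1 ok
  pos 2: x in {0,1}, choose 1; 1->1 ok
  pos 3: y in {2}, choose 2; 1->2 ok
  pos 4: x in {0,1}, choose 0; 2->0 ok
  pos 5: x in {0,1}, choose 1; 0->1 ok
  pos 6: x in {0,1}, choose 1; 1->1 ok
  pos 7: x in {0,1}, choose 1; 1->1 ok
  pos 8: y in {2}, choose 2; 1->2 ok
  pos 9: x in {0,1}, choose 0; 2->0 ok
  pos 10: x in {0,1}, choose 0; 0->0 ok
  pos 11: x in {0,1}, choose 1; 0->1 ok
  pos 12: y in {2}, choose 2; 1->2 ok
  pos 13: x in {0,1}, choose 0; 2->0 ok
  pos 14: x in {0,1}, choose 1; 0->1 ok
  pos 15: y in {2}, choose 2; 1->2 ok
  pos 16: x in {0,1}, choose 0; 2->0 ok
  pos 17: x in {0,1}, choose 1; 0->1 ok
  pos 18: x in {0,1}, choose 1; 1->1 ok
  pos 19: y in {2}, choose 2; 1->2 ok
  pos 20: x in {0,1}, choose 0; 2->0 ok
  pos 21: x in {0,1}, choose 0; 0->0 ok
  pos 22: x in {0,1}, choose 0; 0->0 ok
  pos 23: x in {0,1}, choose 0; 0->0 ok
  pos 24: x in {0,1}, choose 1; 0->1 ok
  pos 25: x in {0,1}, choose 1; 1->1 ok
  pos 26: y in {2}, choose 2; 1->2 ok
  pos 27: y in {2}, choose 2; 2->2 ok
  pos 28: x in {0,1}, choose 0; 2->0 ok

0,1,1,2,0,1,1,1,2,0,0,1,2,0,1,2,0,1,1,2,0,0,0,0,1,1,2,2,0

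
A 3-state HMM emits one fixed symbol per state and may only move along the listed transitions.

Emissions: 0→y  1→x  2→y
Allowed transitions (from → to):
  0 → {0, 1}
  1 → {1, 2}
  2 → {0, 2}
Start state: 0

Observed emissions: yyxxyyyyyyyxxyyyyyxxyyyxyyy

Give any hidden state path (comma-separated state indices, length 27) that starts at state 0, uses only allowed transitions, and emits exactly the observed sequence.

0,0,1,1,2,2,2,2,2,2,0,1,1,2,2,0,0,0,1,1,2,2,0,1,2,2,0

  0: obs=y cand={0,2} pick 0 [start]
  1: obs=y cand={0,2} pick 0 [0->0 ok]
  2: obs=x cand={1} pick 1 [0->1 ok]
  3: obs=x cand={1} pick 1 [1->1 ok]
  4: obs=y cand={0,2} pick 2 [1->2 ok]
  5: obs=y cand={0,2} pick 2 [2->2 ok]
  6: obs=y cand={0,2} pick 2 [2->2 ok]
  7: obs=y cand={0,2} pick 2 [2->2 ok]
  8: obs=y cand={0,2} pick 2 [2->2 ok]
  9: obs=y cand={0,2} pick 2 [2->2 ok]
  10: obs=y cand={0,2} pick 0 [2->0 ok]
  11: obs=x cand={1} pick 1 [0->1 ok]
  12: obs=x cand={1} pick 1 [1->1 ok]
  13: obs=y cand={0,2} pick 2 [1->2 ok]
  14: obs=y cand={0,2} pick 2 [2->2 ok]
  15: obs=y cand={0,2} pick 0 [2->0 ok]
  16: obs=y cand={0,2} pick 0 [0->0 ok]
  17: obs=y cand={0,2} pick 0 [0->0 ok]
  18: obs=x cand={1} pick 1 [0->1 ok]
  19: obs=x cand={1} pick 1 [1->1 ok]
  20: obs=y cand={0,2} pick 2 [1->2 ok]
  21: obs=y cand={0,2} pick 2 [2->2 ok]
  22: obs=y cand={0,2} pick 0 [2->0 ok]
  23: obs=x cand={1} pick 1 [0->1 ok]
  24: obs=y cand={0,2} pick 2 [1->2 ok]
  25: obs=y cand={0,2} pick 2 [2->2 ok]
  26: obs=y cand={0,2} pick 0 [2->0 ok]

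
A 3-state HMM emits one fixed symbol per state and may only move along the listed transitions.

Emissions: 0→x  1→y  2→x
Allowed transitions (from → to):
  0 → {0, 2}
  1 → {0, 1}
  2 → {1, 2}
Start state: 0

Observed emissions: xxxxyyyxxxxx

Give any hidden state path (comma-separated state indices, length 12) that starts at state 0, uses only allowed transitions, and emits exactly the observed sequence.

0,0,2,2,1,1,1,0,0,0,2,2

  [0] x  {0,2}  => 0  start
  [1] x  {0,2}  => 0  0->0 ok
  [2] x  {0,2}  => 2  0->2 ok
  [3] x  {0,2}  => 2  2->2 ok
  [4] y  {1}  => 1  2->1 ok
  [5] y  {1}  => 1  1->1 ok
  [6] y  {1}  => 1  1->1 ok
  [7] x  {0,2}  => 0  1->0 ok
  [8] x  {0,2}  => 0  0->0 ok
  [9] x  {0,2}  => 0  0->0 ok
  [10] x  {0,2}  => 2  0->2 ok
  [11] x  {0,2}  => 2  2->2 ok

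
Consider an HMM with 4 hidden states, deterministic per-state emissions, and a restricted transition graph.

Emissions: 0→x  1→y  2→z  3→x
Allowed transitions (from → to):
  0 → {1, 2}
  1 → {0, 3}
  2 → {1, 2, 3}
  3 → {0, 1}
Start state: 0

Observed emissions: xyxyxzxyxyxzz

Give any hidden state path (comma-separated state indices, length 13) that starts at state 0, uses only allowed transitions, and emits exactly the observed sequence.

  t0 'x' -> {0,3}, take 0 (start)
  t1 'y' -> {1}, take 1 (0->1 ok)
  t2 'x' -> {0,3}, take 0 (1->0 ok)
  t3 'y' -> {1}, take 1 (0->1 ok)
  t4 'x' -> {0,3}, take 0 (1->0 ok)
  t5 'z' -> {2}, take 2 (0->2 ok)
  t6 'x' -> {0,3}, take 3 (2->3 ok)
  t7 'y' -> {1}, take 1 (3->1 ok)
  t8 'x' -> {0,3}, take 0 (1->0 ok)
  t9 'y' -> {1}, take 1 (0->1 ok)
  t10 'x' -> {0,3}, take 0 (1->0 ok)
  t11 'z' -> {2}, take 2 (0->2 ok)
  t12 'z' -> {2}, take 2 (2->2 ok)

0,1,0,1,0,2,3,1,0,1,0,2,2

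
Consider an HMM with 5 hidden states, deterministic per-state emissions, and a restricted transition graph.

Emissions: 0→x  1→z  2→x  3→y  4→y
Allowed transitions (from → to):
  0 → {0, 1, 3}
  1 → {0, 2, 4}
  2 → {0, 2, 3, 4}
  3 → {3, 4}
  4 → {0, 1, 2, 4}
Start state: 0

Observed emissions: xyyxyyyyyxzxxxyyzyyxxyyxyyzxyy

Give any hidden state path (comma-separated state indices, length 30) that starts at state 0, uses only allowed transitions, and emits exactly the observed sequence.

0,3,4,2,3,3,4,4,4,0,1,0,0,0,3,4,1,4,4,0,0,3,4,2,3,4,1,0,3,4

  pos 0: x in {0,2}, choose 0; start
  pos 1: y in {3,4}, choose 3; 0->3 ok
  pos 2: y in {3,4}, choose 4; 3->4 ok
  pos 3: x in {0,2}, choose 2; 4->2 ok
  pos 4: y in {3,4}, choose 3; 2->3 ok
  pos 5: y in {3,4}, choose 3; 3->3 ok
  pos 6: y in {3,4}, choose 4; 3->4 ok
  pos 7: y in {3,4}, choose 4; 4->4 ok
  pos 8: y in {3,4}, choose 4; 4->4 ok
  pos 9: x in {0,2}, choose 0; 4->0 ok
  pos 10: z in {1}, choose 1; 0->1 ok
  pos 11: x in {0,2}, choose 0; 1->0 ok
  pos 12: x in {0,2}, choose 0; 0->0 ok
  pos 13: x in {0,2}, choose 0; 0->0 ok
  pos 14: y in {3,4}, choose 3; 0->3 ok
  pos 15: y in {3,4}, choose 4; 3->4 ok
  pos 16: z in {1}, choose 1; 4->1 ok
  pos 17: y in {3,4}, choose 4; 1->4 ok
  pos 18: y in {3,4}, choose 4; 4->4 ok
  pos 19: x in {0,2}, choose 0; 4->0 ok
  pos 20: x in {0,2}, choose 0; 0->0 ok
  pos 21: y in {3,4}, choose 3; 0->3 ok
  pos 22: y in {3,4}, choose 4; 3->4 ok
  pos 23: x in {0,2}, choose 2; 4->2 ok
  pos 24: y in {3,4}, choose 3; 2->3 ok
  pos 25: y in {3,4}, choose 4; 3->4 ok
  pos 26: z in {1}, choose 1; 4->1 ok
  pos 27: x in {0,2}, choose 0; 1->0 ok
  pos 28: y in {3,4}, choose 3; 0->3 ok
  pos 29: y in {3,4}, choose 4; 3->4 ok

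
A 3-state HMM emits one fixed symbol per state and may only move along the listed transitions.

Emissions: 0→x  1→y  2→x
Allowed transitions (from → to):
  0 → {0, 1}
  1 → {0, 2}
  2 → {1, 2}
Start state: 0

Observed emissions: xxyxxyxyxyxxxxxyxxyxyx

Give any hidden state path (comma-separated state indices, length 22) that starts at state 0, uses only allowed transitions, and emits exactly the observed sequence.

0,0,1,2,2,1,2,1,2,1,2,2,2,2,2,1,2,2,1,0,1,0

  0: obs=x cand={0,2} pick 0 [start]
  1: obs=x cand={0,2} pick 0 [0->0 ok]
  2: obs=y cand={1} pick 1 [0->1 ok]
  3: obs=x cand={0,2} pick 2 [1->2 ok]
  4: obs=x cand={0,2} pick 2 [2->2 ok]
  5: obs=y cand={1} pick 1 [2->1 ok]
  6: obs=x cand={0,2} pick 2 [1->2 ok]
  7: obs=y cand={1} pick 1 [2->1 ok]
  8: obs=x cand={0,2} pick 2 [1->2 ok]
  9: obs=y cand={1} pick 1 [2->1 ok]
  10: obs=x cand={0,2} pick 2 [1->2 ok]
  11: obs=x cand={0,2} pick 2 [2->2 ok]
  12: obs=x cand={0,2} pick 2 [2->2 ok]
  13: obs=x cand={0,2} pick 2 [2->2 ok]
  14: obs=x cand={0,2} pick 2 [2->2 ok]
  15: obs=y cand={1} pick 1 [2->1 ok]
  16: obs=x cand={0,2} pick 2 [1->2 ok]
  17: obs=x cand={0,2} pick 2 [2->2 ok]
  18: obs=y cand={1} pick 1 [2->1 ok]
  19: obs=x cand={0,2} pick 0 [1->0 ok]
  20: obs=y cand={1} pick 1 [0->1 ok]
  21: obs=x cand={0,2} pick 0 [1->0 ok]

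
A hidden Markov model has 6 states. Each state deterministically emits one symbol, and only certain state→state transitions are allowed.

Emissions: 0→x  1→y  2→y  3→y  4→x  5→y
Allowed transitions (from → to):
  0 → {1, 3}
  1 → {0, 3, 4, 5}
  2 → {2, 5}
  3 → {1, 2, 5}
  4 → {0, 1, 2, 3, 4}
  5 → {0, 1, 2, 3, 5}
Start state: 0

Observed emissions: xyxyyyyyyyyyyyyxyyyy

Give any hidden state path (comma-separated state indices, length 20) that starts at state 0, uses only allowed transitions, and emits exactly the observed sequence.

0,1,0,1,5,3,5,3,2,5,1,3,5,3,5,0,1,3,5,1

  [0] x  {0,4}  => 0  start
  [1] y  {1,2,3,5}  => 1  0->1 ok
  [2] x  {0,4}  => 0  1->0 ok
  [3] y  {1,2,3,5}  => 1  0->1 ok
  [4] y  {1,2,3,5}  => 5  1->5 ok
  [5] y  {1,2,3,5}  => 3  5->3 ok
  [6] y  {1,2,3,5}  => 5  3->5 ok
  [7] y  {1,2,3,5}  => 3  5->3 ok
  [8] y  {1,2,3,5}  => 2  3->2 ok
  [9] y  {1,2,3,5}  => 5  2->5 ok
  [10] y  {1,2,3,5}  => 1  5->1 ok
  [11] y  {1,2,3,5}  => 3  1->3 ok
  [12] y  {1,2,3,5}  => 5  3->5 ok
  [13] y  {1,2,3,5}  => 3  5->3 ok
  [14] y  {1,2,3,5}  => 5  3->5 ok
  [15] x  {0,4}  => 0  5->0 ok
  [16] y  {1,2,3,5}  => 1  0->1 ok
  [17] y  {1,2,3,5}  => 3  1->3 ok
  [18] y  {1,2,3,5}  => 5  3->5 ok
  [19] y  {1,2,3,5}  => 1  5->1 ok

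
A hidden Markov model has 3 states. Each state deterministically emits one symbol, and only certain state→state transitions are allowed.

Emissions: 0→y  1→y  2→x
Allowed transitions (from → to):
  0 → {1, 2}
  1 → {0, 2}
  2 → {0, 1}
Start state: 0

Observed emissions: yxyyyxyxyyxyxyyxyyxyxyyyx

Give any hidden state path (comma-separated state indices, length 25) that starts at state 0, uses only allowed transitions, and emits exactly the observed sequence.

0,2,0,1,0,2,1,2,1,0,2,0,2,0,1,2,1,0,2,0,2,1,0,1,2

  pos 0: y in {0,1}, choose 0; start
  pos 1: x in {2}, choose 2; 0->2 ok
  pos 2: y in {0,1}, choose 0; 2->0 ok
  pos 3: y in {0,1}, choose 1; 0->1 ok
  pos 4: y in {0,1}, choose 0; 1->0 ok
  pos 5: x in {2}, choose 2; 0->2 ok
  pos 6: y in {0,1}, choose 1; 2->1 ok
  pos 7: x in {2}, choose 2; 1->2 ok
  pos 8: y in {0,1}, choose 1; 2->1 ok
  pos 9: y in {0,1}, choose 0; 1->0 ok
  pos 10: x in {2}, choose 2; 0->2 ok
  pos 11: y in {0,1}, choose 0; 2->0 ok
  pos 12: x in {2}, choose 2; 0->2 ok
  pos 13: y in {0,1}, choose 0; 2->0 ok
  pos 14: y in {0,1}, choose 1; 0->1 ok
  pos 15: x in {2}, choose 2; 1->2 ok
  pos 16: y in {0,1}, choose 1; 2->1 ok
  pos 17: y in {0,1}, choose 0; 1->0 ok
  pos 18: x in {2}, choose 2; 0->2 ok
  pos 19: y in {0,1}, choose 0; 2->0 ok
  pos 20: x in {2}, choose 2; 0->2 ok
  pos 21: y in {0,1}, choose 1; 2->1 ok
  pos 22: y in {0,1}, choose 0; 1->0 ok
  pos 23: y in {0,1}, choose 1; 0->1 ok
  pos 24: x in {2}, choose 2; 1->2 ok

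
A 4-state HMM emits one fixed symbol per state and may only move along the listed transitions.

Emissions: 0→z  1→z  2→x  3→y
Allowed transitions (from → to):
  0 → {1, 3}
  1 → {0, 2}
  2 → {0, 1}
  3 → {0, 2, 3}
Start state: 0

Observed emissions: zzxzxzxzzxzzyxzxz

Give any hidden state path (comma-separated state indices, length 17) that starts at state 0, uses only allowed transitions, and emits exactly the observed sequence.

  [0] z  {0,1}  => 0  start
  [1] z  {0,1}  => 1  0->1 ok
  [2] x  {2}  => 2  1->2 ok
  [3] z  {0,1}  => 1  2->1 ok
  [4] x  {2}  => 2  1->2 ok
  [5] z  {0,1}  => 1  2->1 ok
  [6] x  {2}  => 2  1->2 ok
  [7] z  {0,1}  => 0  2->0 ok
  [8] z  {0,1}  => 1  0->1 ok
  [9] x  {2}  => 2  1->2 ok
  [10] z  {0,1}  => 1  2->1 ok
  [11] z  {0,1}  => 0  1->0 ok
  [12] y  {3}  => 3  0->3 ok
  [13] x  {2}  => 2  3->2 ok
  [14] z  {0,1}  => 1  2->1 ok
  [15] x  {2}  => 2  1->2 ok
  [16] z  {0,1}  => 0  2->0 ok

0,1,2,1,2,1,2,0,1,2,1,0,3,2,1,2,0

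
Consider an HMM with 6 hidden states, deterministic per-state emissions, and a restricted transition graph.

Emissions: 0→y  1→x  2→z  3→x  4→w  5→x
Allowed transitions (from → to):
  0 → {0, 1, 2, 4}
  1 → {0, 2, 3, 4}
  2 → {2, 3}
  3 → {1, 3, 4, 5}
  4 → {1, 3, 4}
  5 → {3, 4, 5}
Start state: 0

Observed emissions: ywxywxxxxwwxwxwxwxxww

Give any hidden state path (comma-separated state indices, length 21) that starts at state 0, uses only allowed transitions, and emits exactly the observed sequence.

  pos 0: y in {0}, choose 0; start
  pos 1: w in {4}, choose 4; 0->4 ok
  pos 2: x in {1,3,5}, choose 1; 4->1 ok
  pos 3: y in {0}, choose 0; 1->0 ok
  pos 4: w in {4}, choose 4; 0->4 ok
  pos 5: x in {1,3,5}, choose 3; 4->3 ok
  pos 6: x in {1,3,5}, choose 1; 3->1 ok
  pos 7: x in {1,3,5}, choose 3; 1->3 ok
  pos 8: x in {1,3,5}, choose 3; 3->3 ok
  pos 9: w in {4}, choose 4; 3->4 ok
  pos 10: w in {4}, choose 4; 4->4 ok
  pos 11: x in {1,3,5}, choose 1; 4->1 ok
  pos 12: w in {4}, choose 4; 1->4 ok
  pos 13: x in {1,3,5}, choose 1; 4->1 ok
  pos 14: w in {4}, choose 4; 1->4 ok
  pos 15: x in {1,3,5}, choose 1; 4->1 ok
  pos 16: w in {4}, choose 4; 1->4 ok
  pos 17: x in {1,3,5}, choose 3; 4->3 ok
  pos 18: x in {1,3,5}, choose 5; 3->5 ok
  pos 19: w in {4}, choose 4; 5->4 ok
  pos 20: w in {4}, choose 4; 4->4 ok

0,4,1,0,4,3,1,3,3,4,4,1,4,1,4,1,4,3,5,4,4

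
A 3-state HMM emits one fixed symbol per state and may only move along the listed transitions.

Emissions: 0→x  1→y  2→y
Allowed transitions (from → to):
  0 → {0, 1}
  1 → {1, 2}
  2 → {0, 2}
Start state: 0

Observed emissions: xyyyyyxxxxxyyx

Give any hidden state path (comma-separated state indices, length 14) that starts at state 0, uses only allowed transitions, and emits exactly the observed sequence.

0,1,1,1,1,2,0,0,0,0,0,1,2,0

  [0] x  {0}  => 0  start
  [1] y  {1,2}  => 1  0->1 ok
  [2] y  {1,2}  => 1  1->1 ok
  [3] y  {1,2}  => 1  1->1 ok
  [4] y  {1,2}  => 1  1->1 ok
  [5] y  {1,2}  => 2  1->2 ok
  [6] x  {0}  => 0  2->0 ok
  [7] x  {0}  => 0  0->0 ok
  [8] x  {0}  => 0  0->0 ok
  [9] x  {0}  => 0  0->0 ok
  [10] x  {0}  => 0  0->0 ok
  [11] y  {1,2}  => 1  0->1 ok
  [12] y  {1,2}  => 2  1->2 ok
  [13] x  {0}  => 0  2->0 ok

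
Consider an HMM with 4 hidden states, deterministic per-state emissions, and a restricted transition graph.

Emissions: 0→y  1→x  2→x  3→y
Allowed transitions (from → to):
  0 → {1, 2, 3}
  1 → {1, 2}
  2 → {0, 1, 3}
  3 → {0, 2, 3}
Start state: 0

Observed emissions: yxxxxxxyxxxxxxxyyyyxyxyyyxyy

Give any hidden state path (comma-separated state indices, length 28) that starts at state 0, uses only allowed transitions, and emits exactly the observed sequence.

0,1,1,1,1,1,2,3,2,1,1,2,1,1,2,3,0,3,3,2,3,2,0,3,0,2,3,0

  t0 'y' -> {0,3}, take 0 (start)
  t1 'x' -> {1,2}, take 1 (0->1 ok)
  t2 'x' -> {1,2}, take 1 (1->1 ok)
  t3 'x' -> {1,2}, take 1 (1->1 ok)
  t4 'x' -> {1,2}, take 1 (1->1 ok)
  t5 'x' -> {1,2}, take 1 (1->1 ok)
  t6 'x' -> {1,2}, take 2 (1->2 ok)
  t7 'y' -> {0,3}, take 3 (2->3 ok)
  t8 'x' -> {1,2}, take 2 (3->2 ok)
  t9 'x' -> {1,2}, take 1 (2->1 ok)
  t10 'x' -> {1,2}, take 1 (1->1 ok)
  t11 'x' -> {1,2}, take 2 (1->2 ok)
  t12 'x' -> {1,2}, take 1 (2->1 ok)
  t13 'x' -> {1,2}, take 1 (1->1 ok)
  t14 'x' -> {1,2}, take 2 (1->2 ok)
  t15 'y' -> {0,3}, take 3 (2->3 ok)
  t16 'y' -> {0,3}, take 0 (3->0 ok)
  t17 'y' -> {0,3}, take 3 (0->3 ok)
  t18 'y' -> {0,3}, take 3 (3->3 ok)
  t19 'x' -> {1,2}, take 2 (3->2 ok)
  t20 'y' -> {0,3}, take 3 (2->3 ok)
  t21 'x' -> {1,2}, take 2 (3->2 ok)
  t22 'y' -> {0,3}, take 0 (2->0 ok)
  t23 'y' -> {0,3}, take 3 (0->3 ok)
  t24 'y' -> {0,3}, take 0 (3->0 ok)
  t25 'x' -> {1,2}, take 2 (0->2 ok)
  t26 'y' -> {0,3}, take 3 (2->3 ok)
  t27 'y' -> {0,3}, take 0 (3->0 ok)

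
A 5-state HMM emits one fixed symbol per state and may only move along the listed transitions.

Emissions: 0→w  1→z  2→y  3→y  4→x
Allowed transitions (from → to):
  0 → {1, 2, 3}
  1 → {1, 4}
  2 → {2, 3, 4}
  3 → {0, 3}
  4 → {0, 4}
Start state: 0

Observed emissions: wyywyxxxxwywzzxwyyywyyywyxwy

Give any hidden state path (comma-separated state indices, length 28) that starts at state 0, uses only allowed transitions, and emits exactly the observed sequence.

0,3,3,0,2,4,4,4,4,0,3,0,1,1,4,0,2,2,3,0,2,3,3,0,2,4,0,3

  pos 0: w in {0}, choose 0; start
  pos 1: y in {2,3}, choose 3; 0->3 ok
  pos 2: y in {2,3}, choose 3; 3->3 ok
  pos 3: w in {0}, choose 0; 3->0 ok
  pos 4: y in {2,3}, choose 2; 0->2 ok
  pos 5: x in {4}, choose 4; 2->4 ok
  pos 6: x in {4}, choose 4; 4->4 ok
  pos 7: x in {4}, choose 4; 4->4 ok
  pos 8: x in {4}, choose 4; 4->4 ok
  pos 9: w in {0}, choose 0; 4->0 ok
  pos 10: y in {2,3}, choose 3; 0->3 ok
  pos 11: w in {0}, choose 0; 3->0 ok
  pos 12: z in {1}, choose 1; 0->1 ok
  pos 13: z in {1}, choose 1; 1->1 ok
  pos 14: x in {4}, choose 4; 1->4 ok
  pos 15: w in {0}, choose 0; 4->0 ok
  pos 16: y in {2,3}, choose 2; 0->2 ok
  pos 17: y in {2,3}, choose 2; 2->2 ok
  pos 18: y in {2,3}, choose 3; 2->3 ok
  pos 19: w in {0}, choose 0; 3->0 ok
  pos 20: y in {2,3}, choose 2; 0->2 ok
  pos 21: y in {2,3}, choose 3; 2->3 ok
  pos 22: y in {2,3}, choose 3; 3->3 ok
  pos 23: w in {0}, choose 0; 3->0 ok
  pos 24: y in {2,3}, choose 2; 0->2 ok
  pos 25: x in {4}, choose 4; 2->4 ok
  pos 26: w in {0}, choose 0; 4->0 ok
  pos 27: y in {2,3}, choose 3; 0->3 ok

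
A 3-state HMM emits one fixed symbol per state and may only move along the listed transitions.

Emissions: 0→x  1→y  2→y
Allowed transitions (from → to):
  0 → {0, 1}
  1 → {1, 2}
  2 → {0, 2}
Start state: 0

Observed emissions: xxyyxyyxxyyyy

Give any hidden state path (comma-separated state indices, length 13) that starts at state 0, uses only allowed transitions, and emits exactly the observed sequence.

0,0,1,2,0,1,2,0,0,1,1,2,2

  t0 'x' -> {0}, take 0 (start)
  t1 'x' -> {0}, take 0 (0->0 ok)
  t2 'y' -> {1,2}, take 1 (0->1 ok)
  t3 'y' -> {1,2}, take 2 (1->2 ok)
  t4 'x' -> {0}, take 0 (2->0 ok)
  t5 'y' -> {1,2}, take 1 (0->1 ok)
  t6 'y' -> {1,2}, take 2 (1->2 ok)
  t7 'x' -> {0}, take 0 (2->0 ok)
  t8 'x' -> {0}, take 0 (0->0 ok)
  t9 'y' -> {1,2}, take 1 (0->1 ok)
  t10 'y' -> {1,2}, take 1 (1->1 ok)
  t11 'y' -> {1,2}, take 2 (1->2 ok)
  t12 'y' -> {1,2}, take 2 (2->2 ok)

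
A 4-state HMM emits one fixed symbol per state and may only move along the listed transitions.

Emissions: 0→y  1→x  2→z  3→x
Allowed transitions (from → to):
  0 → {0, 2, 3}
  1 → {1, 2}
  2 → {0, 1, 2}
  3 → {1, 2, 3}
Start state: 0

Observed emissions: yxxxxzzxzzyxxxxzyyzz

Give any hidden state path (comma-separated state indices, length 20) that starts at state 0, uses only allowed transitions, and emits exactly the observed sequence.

0,3,3,3,1,2,2,1,2,2,0,3,3,3,1,2,0,0,2,2

  0: obs=y cand={0} pick 0 [start]
  1: obs=x cand={1,3} pick 3 [0->3 ok]
  2: obs=x cand={1,3} pick 3 [3->3 ok]
  3: obs=x cand={1,3} pick 3 [3->3 ok]
  4: obs=x cand={1,3} pick 1 [3->1 ok]
  5: obs=z cand={2} pick 2 [1->2 ok]
  6: obs=z cand={2} pick 2 [2->2 ok]
  7: obs=x cand={1,3} pick 1 [2->1 ok]
  8: obs=z cand={2} pick 2 [1->2 ok]
  9: obs=z cand={2} pick 2 [2->2 ok]
  10: obs=y cand={0} pick 0 [2->0 ok]
  11: obs=x cand={1,3} pick 3 [0->3 ok]
  12: obs=x cand={1,3} pick 3 [3->3 ok]
  13: obs=x cand={1,3} pick 3 [3->3 ok]
  14: obs=x cand={1,3} pick 1 [3->1 ok]
  15: obs=z cand={2} pick 2 [1->2 ok]
  16: obs=y cand={0} pick 0 [2->0 ok]
  17: obs=y cand={0} pick 0 [0->0 ok]
  18: obs=z cand={2} pick 2 [0->2 ok]
  19: obs=z cand={2} pick 2 [2->2 ok]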